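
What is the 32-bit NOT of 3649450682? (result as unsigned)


~0b11011001100001100011001010111010 = 0b100110011110011100110101000101 = 645516613 (32-bit unsigned)

645516613


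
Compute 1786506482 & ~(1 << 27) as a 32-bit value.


1786506482 & ~(1 << 27) = 1652288754

1652288754


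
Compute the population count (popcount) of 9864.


0b10011010001000 has 5 set bits

5


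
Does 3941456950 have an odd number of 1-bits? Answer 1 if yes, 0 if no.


0b11101010111011011101110000110110 has 20 ones => parity 0

0


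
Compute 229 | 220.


0b11100101 | 0b11011100 = 0b11111101 = 253

253


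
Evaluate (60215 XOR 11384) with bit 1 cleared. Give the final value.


Step 1: 60215 ^ 11384 = 51023
Step 2: 51023 & ~(1 << 1) = 51021

51021


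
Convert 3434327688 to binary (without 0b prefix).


3434327688 = 11001100101100111010111010001000 in binary

11001100101100111010111010001000


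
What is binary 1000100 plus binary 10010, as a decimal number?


1000100 + 10010 = 1010110 = 86

86


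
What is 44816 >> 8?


0b1010111100010000 >> 8 = 0b10101111 = 175

175


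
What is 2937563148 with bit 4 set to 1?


2937563148 | (1 << 4) = 2937563148 | 16 = 2937563164

2937563164


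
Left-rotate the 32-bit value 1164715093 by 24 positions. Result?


Rotate 0b1000101011011000010010001010101 left by 24 (32-bit) = 0b1010101010001010110110000100100 = 1430613028

1430613028


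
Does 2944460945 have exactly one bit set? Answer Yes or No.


0b10101111100000001110100010010001. Multiple bits set => No

No


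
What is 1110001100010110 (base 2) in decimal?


1110001100010110 in decimal = 58134

58134


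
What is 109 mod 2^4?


109 & 15 = 13

13


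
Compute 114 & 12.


0b1110010 & 0b1100 = 0b0 = 0

0


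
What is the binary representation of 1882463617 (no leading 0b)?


1882463617 = 1110000001101000001110110000001 in binary

1110000001101000001110110000001


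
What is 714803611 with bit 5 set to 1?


714803611 | (1 << 5) = 714803611 | 32 = 714803643

714803643


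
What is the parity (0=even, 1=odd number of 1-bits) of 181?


0b10110101 has 5 ones => parity 1

1


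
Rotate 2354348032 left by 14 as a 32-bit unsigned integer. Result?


Rotate 0b10001100010101001000000000000000 left by 14 (32-bit) = 0b100000000000000010001100010101 = 536879893

536879893


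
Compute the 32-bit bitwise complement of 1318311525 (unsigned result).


~0b1001110100100111101011001100101 = 0b10110001011011000010100110011010 = 2976655770 (32-bit unsigned)

2976655770


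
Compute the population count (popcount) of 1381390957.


0b1010010010101100101101001101101 has 16 set bits

16


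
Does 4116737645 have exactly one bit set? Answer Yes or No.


0b11110101011000000110111001101101. Multiple bits set => No

No


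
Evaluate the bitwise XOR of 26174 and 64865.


0b110011000111110 ^ 0b1111110101100001 = 0b1001101101011111 = 39775

39775


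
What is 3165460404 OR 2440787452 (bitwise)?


0b10111100101011010001011110110100 | 0b10010001011110110111010111111100 = 0b10111101111111110111011111111100 = 3187636220

3187636220


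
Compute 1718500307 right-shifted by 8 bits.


0b1100110011011100011101111010011 >> 8 = 0b11001100110111000111011 = 6712891

6712891


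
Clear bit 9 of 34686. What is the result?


34686 & ~(1 << 9) = 34174

34174


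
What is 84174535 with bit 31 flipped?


84174535 ^ (1 << 31) = 84174535 ^ 2147483648 = 2231658183

2231658183


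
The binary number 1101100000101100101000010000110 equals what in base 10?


1101100000101100101000010000110 in decimal = 1813401734

1813401734


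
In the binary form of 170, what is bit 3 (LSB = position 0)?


0b10101010, position 3 = 1

1


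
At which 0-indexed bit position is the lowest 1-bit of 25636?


0b110010000100100. Lowest set bit at position 2

2


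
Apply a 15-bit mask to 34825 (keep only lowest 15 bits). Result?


34825 & 32767 = 2057

2057


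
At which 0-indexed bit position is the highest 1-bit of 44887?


0b1010111101010111. Highest set bit at position 15

15


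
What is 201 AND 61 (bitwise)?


0b11001001 & 0b111101 = 0b1001 = 9

9


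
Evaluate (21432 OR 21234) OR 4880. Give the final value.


Step 1: 21432 | 21234 = 21498
Step 2: 21498 | 4880 = 21498

21498


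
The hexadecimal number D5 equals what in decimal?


D5 hex = 213 decimal

213


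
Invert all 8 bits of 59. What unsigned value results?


59 ^ 255 = 196

196


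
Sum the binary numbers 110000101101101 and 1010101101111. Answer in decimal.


110000101101101 + 1010101101111 = 111011011011100 = 30428

30428


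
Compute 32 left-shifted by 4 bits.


0b100000 << 4 = 0b1000000000 = 512

512


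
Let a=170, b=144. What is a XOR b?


170 ^ 144 = 58

58


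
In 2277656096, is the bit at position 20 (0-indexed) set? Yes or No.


0b10000111110000100100011000100000, bit 20 = 0. No

No


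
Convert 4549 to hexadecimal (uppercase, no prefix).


4549 = 11C5 hex

11C5


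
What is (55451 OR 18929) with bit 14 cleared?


Step 1: 55451 | 18929 = 55803
Step 2: 55803 & ~(1 << 14) = 39419

39419


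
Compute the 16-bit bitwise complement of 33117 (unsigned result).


~0b1000000101011101 = 0b111111010100010 = 32418 (16-bit unsigned)

32418


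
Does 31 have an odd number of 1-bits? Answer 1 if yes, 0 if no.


0b11111 has 5 ones => parity 1

1


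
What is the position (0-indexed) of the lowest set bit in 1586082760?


0b1011110100010011011001111001000. Lowest set bit at position 3

3


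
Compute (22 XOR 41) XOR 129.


Step 1: 22 ^ 41 = 63
Step 2: 63 ^ 129 = 190

190


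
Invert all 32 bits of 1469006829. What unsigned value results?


1469006829 ^ 4294967295 = 2825960466

2825960466


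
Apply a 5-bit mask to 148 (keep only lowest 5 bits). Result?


148 & 31 = 20

20


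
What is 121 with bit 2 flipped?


121 ^ (1 << 2) = 121 ^ 4 = 125

125


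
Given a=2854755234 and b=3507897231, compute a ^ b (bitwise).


2854755234 ^ 3507897231 = 2067683373

2067683373


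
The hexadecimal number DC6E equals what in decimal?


DC6E hex = 56430 decimal

56430


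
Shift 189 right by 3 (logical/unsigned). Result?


0b10111101 >> 3 = 0b10111 = 23

23


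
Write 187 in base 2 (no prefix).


187 = 10111011 in binary

10111011


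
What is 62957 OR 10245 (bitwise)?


0b1111010111101101 | 0b10100000000101 = 0b1111110111101101 = 65005

65005


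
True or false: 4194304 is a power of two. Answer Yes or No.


0b10000000000000000000000. Only one bit set => Yes

Yes


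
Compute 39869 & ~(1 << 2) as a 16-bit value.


39869 & ~(1 << 2) = 39865

39865


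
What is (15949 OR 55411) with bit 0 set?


Step 1: 15949 | 55411 = 65151
Step 2: 65151 | (1 << 0) = 65151 | 1 = 65151

65151


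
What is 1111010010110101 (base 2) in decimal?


1111010010110101 in decimal = 62645

62645


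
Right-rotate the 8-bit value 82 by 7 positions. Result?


Rotate 0b1010010 right by 7 (8-bit) = 0b10100100 = 164

164


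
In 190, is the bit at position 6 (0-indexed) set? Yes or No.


0b10111110, bit 6 = 0. No

No


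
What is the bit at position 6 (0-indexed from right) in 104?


0b1101000, position 6 = 1

1


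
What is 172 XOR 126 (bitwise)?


0b10101100 ^ 0b1111110 = 0b11010010 = 210

210


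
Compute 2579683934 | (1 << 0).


2579683934 | (1 << 0) = 2579683934 | 1 = 2579683935

2579683935


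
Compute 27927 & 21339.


0b110110100010111 & 0b101001101011011 = 0b100000100010011 = 16659

16659


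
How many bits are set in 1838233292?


0b1101101100100010011011011001100 has 16 set bits

16


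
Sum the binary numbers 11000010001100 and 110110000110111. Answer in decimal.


11000010001100 + 110110000110111 = 1001110011000011 = 40131

40131


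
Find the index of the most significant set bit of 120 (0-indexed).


0b1111000. Highest set bit at position 6

6


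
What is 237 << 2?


0b11101101 << 2 = 0b1110110100 = 948

948


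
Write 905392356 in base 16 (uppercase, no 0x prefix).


905392356 = 35F730E4 hex

35F730E4


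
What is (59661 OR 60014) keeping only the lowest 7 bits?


Step 1: 59661 | 60014 = 60271
Step 2: 60271 & 127 = 111

111


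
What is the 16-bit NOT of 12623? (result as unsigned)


~0b11000101001111 = 0b1100111010110000 = 52912 (16-bit unsigned)

52912


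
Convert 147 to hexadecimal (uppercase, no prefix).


147 = 93 hex

93


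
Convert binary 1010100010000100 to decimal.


1010100010000100 in decimal = 43140

43140


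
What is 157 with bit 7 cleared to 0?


157 & ~(1 << 7) = 29

29


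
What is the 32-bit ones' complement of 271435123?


271435123 ^ 4294967295 = 4023532172

4023532172


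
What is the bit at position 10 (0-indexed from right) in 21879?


0b101010101110111, position 10 = 1

1


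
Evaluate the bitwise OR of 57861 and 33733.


0b1110001000000101 | 0b1000001111000101 = 0b1110001111000101 = 58309

58309


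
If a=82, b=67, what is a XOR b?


82 ^ 67 = 17

17


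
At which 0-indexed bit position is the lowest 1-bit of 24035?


0b101110111100011. Lowest set bit at position 0

0


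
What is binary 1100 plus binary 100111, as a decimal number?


1100 + 100111 = 110011 = 51

51


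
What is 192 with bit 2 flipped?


192 ^ (1 << 2) = 192 ^ 4 = 196

196


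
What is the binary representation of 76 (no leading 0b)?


76 = 1001100 in binary

1001100


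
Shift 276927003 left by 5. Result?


0b10000100000011001001000011011 << 5 = 0b1000010000001100100100001101100000 = 8861664096

8861664096


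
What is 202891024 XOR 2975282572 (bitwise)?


0b1100000101111101111100010000 ^ 0b10110001010101110011010110001100 = 0b10111101010000001110101010011100 = 3175148188

3175148188


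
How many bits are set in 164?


0b10100100 has 3 set bits

3


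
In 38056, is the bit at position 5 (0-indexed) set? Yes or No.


0b1001010010101000, bit 5 = 1. Yes

Yes


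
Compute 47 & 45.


0b101111 & 0b101101 = 0b101101 = 45

45


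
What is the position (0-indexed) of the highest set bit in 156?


0b10011100. Highest set bit at position 7

7


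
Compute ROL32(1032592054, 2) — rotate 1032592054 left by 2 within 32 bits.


Rotate 0b111101100011000001101010110110 left by 2 (32-bit) = 0b11110110001100000110101011011000 = 4130368216

4130368216


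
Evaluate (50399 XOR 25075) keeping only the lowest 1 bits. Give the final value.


Step 1: 50399 ^ 25075 = 42284
Step 2: 42284 & 1 = 0

0


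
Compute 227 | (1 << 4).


227 | (1 << 4) = 227 | 16 = 243

243


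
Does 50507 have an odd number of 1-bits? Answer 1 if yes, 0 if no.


0b1100010101001011 has 8 ones => parity 0

0


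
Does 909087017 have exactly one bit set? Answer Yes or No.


0b110110001011111001000100101001. Multiple bits set => No

No


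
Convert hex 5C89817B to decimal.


5C89817B hex = 1552515451 decimal

1552515451


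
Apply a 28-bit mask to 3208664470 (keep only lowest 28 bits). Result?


3208664470 & 268435455 = 255874454

255874454


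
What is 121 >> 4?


0b1111001 >> 4 = 0b111 = 7

7


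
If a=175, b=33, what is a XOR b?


175 ^ 33 = 142

142


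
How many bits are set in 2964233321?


0b10110000101011101001110001101001 has 16 set bits

16


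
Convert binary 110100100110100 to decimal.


110100100110100 in decimal = 26932

26932


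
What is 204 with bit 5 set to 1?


204 | (1 << 5) = 204 | 32 = 236

236


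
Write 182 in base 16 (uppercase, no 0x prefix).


182 = B6 hex

B6


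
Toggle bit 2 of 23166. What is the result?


23166 ^ (1 << 2) = 23166 ^ 4 = 23162

23162


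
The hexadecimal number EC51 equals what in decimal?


EC51 hex = 60497 decimal

60497


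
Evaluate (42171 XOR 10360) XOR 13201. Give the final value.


Step 1: 42171 ^ 10360 = 36035
Step 2: 36035 ^ 13201 = 48978

48978


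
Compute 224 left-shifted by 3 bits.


0b11100000 << 3 = 0b11100000000 = 1792

1792


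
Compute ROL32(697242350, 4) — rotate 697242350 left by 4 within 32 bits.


Rotate 0b101001100011110001001011101110 left by 4 (32-bit) = 0b10011000111100010010111011100010 = 2565943010

2565943010


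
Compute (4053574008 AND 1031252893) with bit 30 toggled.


Step 1: 4053574008 & 1031252893 = 823435544
Step 2: 823435544 ^ (1 << 30) = 823435544 ^ 1073741824 = 1897177368

1897177368


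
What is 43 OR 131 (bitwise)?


0b101011 | 0b10000011 = 0b10101011 = 171

171


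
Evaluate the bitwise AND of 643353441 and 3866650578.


0b100110010110001100101101100001 & 0b11100110011110000110011111010010 = 0b100110010110000100001101000000 = 643318592

643318592


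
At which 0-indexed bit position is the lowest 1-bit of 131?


0b10000011. Lowest set bit at position 0

0


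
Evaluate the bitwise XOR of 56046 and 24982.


0b1101101011101110 ^ 0b110000110010110 = 0b1011101101111000 = 47992

47992


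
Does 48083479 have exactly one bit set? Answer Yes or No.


0b10110111011011001000010111. Multiple bits set => No

No


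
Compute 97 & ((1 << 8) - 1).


97 & 255 = 97

97


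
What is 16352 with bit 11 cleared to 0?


16352 & ~(1 << 11) = 14304

14304


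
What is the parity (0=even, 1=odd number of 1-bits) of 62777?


0b1111010100111001 has 10 ones => parity 0

0


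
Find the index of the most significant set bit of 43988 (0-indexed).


0b1010101111010100. Highest set bit at position 15

15


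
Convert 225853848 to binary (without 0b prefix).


225853848 = 1101011101100100000110011000 in binary

1101011101100100000110011000


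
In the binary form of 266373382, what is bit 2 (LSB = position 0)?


0b1111111000001000100100000110, position 2 = 1

1


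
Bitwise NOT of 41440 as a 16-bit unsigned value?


~0b1010000111100000 = 0b101111000011111 = 24095 (16-bit unsigned)

24095


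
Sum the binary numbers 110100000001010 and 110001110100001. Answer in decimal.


110100000001010 + 110001110100001 = 1100101110101011 = 52139

52139


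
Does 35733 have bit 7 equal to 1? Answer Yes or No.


0b1000101110010101, bit 7 = 1. Yes

Yes


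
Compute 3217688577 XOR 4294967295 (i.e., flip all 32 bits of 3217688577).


3217688577 ^ 4294967295 = 1077278718

1077278718


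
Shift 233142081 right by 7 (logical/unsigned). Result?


0b1101111001010111011101000001 >> 7 = 0b110111100101011101110 = 1821422

1821422


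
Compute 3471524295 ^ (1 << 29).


3471524295 ^ (1 << 29) = 3471524295 ^ 536870912 = 4008395207

4008395207


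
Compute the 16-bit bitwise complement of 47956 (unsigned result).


~0b1011101101010100 = 0b100010010101011 = 17579 (16-bit unsigned)

17579


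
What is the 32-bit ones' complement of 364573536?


364573536 ^ 4294967295 = 3930393759

3930393759


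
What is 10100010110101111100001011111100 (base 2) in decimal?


10100010110101111100001011111100 in decimal = 2732049148

2732049148


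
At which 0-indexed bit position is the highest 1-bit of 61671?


0b1111000011100111. Highest set bit at position 15

15


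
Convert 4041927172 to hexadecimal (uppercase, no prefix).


4041927172 = F0EAEA04 hex

F0EAEA04


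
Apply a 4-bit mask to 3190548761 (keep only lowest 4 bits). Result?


3190548761 & 15 = 9

9


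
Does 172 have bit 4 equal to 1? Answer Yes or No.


0b10101100, bit 4 = 0. No

No


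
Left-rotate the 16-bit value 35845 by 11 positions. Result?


Rotate 0b1000110000000101 left by 11 (16-bit) = 0b10110001100000 = 11360

11360


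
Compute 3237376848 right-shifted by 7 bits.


0b11000000111101100111001101010000 >> 7 = 0b1100000011110110011100110 = 25292006

25292006


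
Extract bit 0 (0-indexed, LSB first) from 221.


0b11011101, position 0 = 1

1


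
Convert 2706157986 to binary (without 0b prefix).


2706157986 = 10100001010011001011000110100010 in binary

10100001010011001011000110100010


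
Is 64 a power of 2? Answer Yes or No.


0b1000000. Only one bit set => Yes

Yes


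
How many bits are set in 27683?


0b110110000100011 has 7 set bits

7


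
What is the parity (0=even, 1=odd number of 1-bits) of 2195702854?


0b10000010110111111100010001000110 has 15 ones => parity 1

1


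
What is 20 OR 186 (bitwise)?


0b10100 | 0b10111010 = 0b10111110 = 190

190


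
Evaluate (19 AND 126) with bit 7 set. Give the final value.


Step 1: 19 & 126 = 18
Step 2: 18 | (1 << 7) = 18 | 128 = 146

146


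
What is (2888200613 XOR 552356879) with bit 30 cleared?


Step 1: 2888200613 ^ 552356879 = 2362064298
Step 2: 2362064298 & ~(1 << 30) = 2362064298

2362064298


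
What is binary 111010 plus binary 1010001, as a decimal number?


111010 + 1010001 = 10001011 = 139

139


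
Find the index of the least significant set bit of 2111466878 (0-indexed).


0b1111101110110100110110101111110. Lowest set bit at position 1

1


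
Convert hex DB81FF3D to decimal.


DB81FF3D hex = 3682729789 decimal

3682729789


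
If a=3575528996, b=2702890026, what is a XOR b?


3575528996 ^ 2702890026 = 1946479118

1946479118


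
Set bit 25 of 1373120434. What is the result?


1373120434 | (1 << 25) = 1373120434 | 33554432 = 1406674866

1406674866


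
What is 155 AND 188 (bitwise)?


0b10011011 & 0b10111100 = 0b10011000 = 152

152


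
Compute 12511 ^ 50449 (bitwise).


0b11000011011111 ^ 0b1100010100010001 = 0b1111010111001110 = 62926

62926


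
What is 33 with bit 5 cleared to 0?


33 & ~(1 << 5) = 1

1


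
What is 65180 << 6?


0b1111111010011100 << 6 = 0b1111111010011100000000 = 4171520

4171520


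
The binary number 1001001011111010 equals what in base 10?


1001001011111010 in decimal = 37626

37626


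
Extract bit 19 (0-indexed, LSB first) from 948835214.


0b111000100011100001001110001110, position 19 = 1

1


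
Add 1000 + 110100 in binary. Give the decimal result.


1000 + 110100 = 111100 = 60

60


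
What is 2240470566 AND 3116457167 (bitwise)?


0b10000101100010101101111000100110 & 0b10111001110000010101110011001111 = 0b10000001100000000101110000000110 = 2172673030

2172673030


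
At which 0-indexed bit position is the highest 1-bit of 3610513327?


0b11010111001101000000111110101111. Highest set bit at position 31

31


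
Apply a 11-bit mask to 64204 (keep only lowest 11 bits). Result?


64204 & 2047 = 716

716


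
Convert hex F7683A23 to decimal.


F7683A23 hex = 4150802979 decimal

4150802979


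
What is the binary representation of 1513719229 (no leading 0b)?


1513719229 = 1011010001110011000010110111101 in binary

1011010001110011000010110111101


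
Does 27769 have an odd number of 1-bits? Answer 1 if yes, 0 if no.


0b110110001111001 has 9 ones => parity 1

1


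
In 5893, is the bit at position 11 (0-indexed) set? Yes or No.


0b1011100000101, bit 11 = 0. No

No


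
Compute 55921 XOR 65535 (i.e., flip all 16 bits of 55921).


55921 ^ 65535 = 9614

9614


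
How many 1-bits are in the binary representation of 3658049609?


0b11011010000010010110100001001001 has 13 set bits

13


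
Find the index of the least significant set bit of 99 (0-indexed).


0b1100011. Lowest set bit at position 0

0


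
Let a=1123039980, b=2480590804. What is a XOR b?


1123039980 ^ 2480590804 = 3509253432

3509253432


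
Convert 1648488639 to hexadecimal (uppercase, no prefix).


1648488639 = 6241F0BF hex

6241F0BF


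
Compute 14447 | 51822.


0b11100001101111 | 0b1100101001101110 = 0b1111101001101111 = 64111

64111


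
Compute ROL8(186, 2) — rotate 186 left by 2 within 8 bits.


Rotate 0b10111010 left by 2 (8-bit) = 0b11101010 = 234

234


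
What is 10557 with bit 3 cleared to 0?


10557 & ~(1 << 3) = 10549

10549


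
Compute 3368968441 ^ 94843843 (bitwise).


0b11001000110011100110000011111001 ^ 0b101101001110011001111000011 = 0b11001101011010010101001100111010 = 3446231866

3446231866


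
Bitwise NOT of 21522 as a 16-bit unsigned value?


~0b101010000010010 = 0b1010101111101101 = 44013 (16-bit unsigned)

44013


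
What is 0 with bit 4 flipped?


0 ^ (1 << 4) = 0 ^ 16 = 16

16


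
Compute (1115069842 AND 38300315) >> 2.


Step 1: 1115069842 & 38300315 = 37750930
Step 2: 37750930 >> 2 = 9437732

9437732


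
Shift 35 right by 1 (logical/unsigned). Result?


0b100011 >> 1 = 0b10001 = 17

17


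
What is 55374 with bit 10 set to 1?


55374 | (1 << 10) = 55374 | 1024 = 56398

56398


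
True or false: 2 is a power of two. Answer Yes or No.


0b10. Only one bit set => Yes

Yes


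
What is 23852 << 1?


0b101110100101100 << 1 = 0b1011101001011000 = 47704

47704


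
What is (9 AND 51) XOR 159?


Step 1: 9 & 51 = 1
Step 2: 1 ^ 159 = 158

158


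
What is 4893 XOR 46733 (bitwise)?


0b1001100011101 ^ 0b1011011010001101 = 0b1010010110010000 = 42384

42384


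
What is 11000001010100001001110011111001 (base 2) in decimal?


11000001010100001001110011111001 in decimal = 3243285753

3243285753


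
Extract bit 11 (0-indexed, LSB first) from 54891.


0b1101011001101011, position 11 = 0

0


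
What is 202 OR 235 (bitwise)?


0b11001010 | 0b11101011 = 0b11101011 = 235

235


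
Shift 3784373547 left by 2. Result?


0b11100001100100001111010100101011 << 2 = 0b1110000110010000111101010010101100 = 15137494188

15137494188


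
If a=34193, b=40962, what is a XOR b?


34193 ^ 40962 = 9619

9619


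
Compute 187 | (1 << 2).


187 | (1 << 2) = 187 | 4 = 191

191


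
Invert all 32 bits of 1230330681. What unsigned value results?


1230330681 ^ 4294967295 = 3064636614

3064636614


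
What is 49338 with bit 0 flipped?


49338 ^ (1 << 0) = 49338 ^ 1 = 49339

49339


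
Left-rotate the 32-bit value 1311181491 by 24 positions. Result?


Rotate 0b1001110001001110000101010110011 left by 24 (32-bit) = 0b10110011010011100010011100001010 = 3008243466

3008243466


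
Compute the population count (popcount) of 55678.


0b1101100101111110 has 11 set bits

11


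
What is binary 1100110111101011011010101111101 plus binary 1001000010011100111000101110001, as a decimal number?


1100110111101011011010101111101 + 1001000010011100111000101110001 = 10101111010001000010011011101110 = 2940479214

2940479214


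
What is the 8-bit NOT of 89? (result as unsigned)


~0b1011001 = 0b10100110 = 166 (8-bit unsigned)

166


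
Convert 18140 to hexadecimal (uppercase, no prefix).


18140 = 46DC hex

46DC


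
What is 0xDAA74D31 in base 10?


DAA74D31 hex = 3668397361 decimal

3668397361


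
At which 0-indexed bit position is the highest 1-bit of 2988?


0b101110101100. Highest set bit at position 11

11


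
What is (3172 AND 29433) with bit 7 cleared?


Step 1: 3172 & 29433 = 96
Step 2: 96 & ~(1 << 7) = 96

96


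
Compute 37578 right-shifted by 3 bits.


0b1001001011001010 >> 3 = 0b1001001011001 = 4697

4697


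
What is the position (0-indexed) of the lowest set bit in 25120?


0b110001000100000. Lowest set bit at position 5

5


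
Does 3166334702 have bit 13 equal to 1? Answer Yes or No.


0b10111100101110100110111011101110, bit 13 = 1. Yes

Yes


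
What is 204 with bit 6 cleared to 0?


204 & ~(1 << 6) = 140

140


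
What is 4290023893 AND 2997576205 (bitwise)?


0b11111111101101001001000111010101 & 0b10110010101010110110001000001101 = 0b10110010101000000000000000000101 = 2996830213

2996830213


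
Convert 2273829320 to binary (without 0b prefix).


2273829320 = 10000111100001111110000111001000 in binary

10000111100001111110000111001000


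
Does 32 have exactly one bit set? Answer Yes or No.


0b100000. Only one bit set => Yes

Yes


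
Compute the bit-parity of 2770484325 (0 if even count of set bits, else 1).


0b10100101001000100011110001100101 has 14 ones => parity 0

0


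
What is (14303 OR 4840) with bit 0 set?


Step 1: 14303 | 4840 = 14335
Step 2: 14335 | (1 << 0) = 14335 | 1 = 14335

14335


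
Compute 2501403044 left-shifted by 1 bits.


0b10010101000110000110000110100100 << 1 = 0b100101010001100001100001101001000 = 5002806088

5002806088


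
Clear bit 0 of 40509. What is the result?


40509 & ~(1 << 0) = 40508

40508


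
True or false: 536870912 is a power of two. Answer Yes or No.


0b100000000000000000000000000000. Only one bit set => Yes

Yes


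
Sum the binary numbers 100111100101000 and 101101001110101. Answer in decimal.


100111100101000 + 101101001110101 = 1010100110011101 = 43421

43421


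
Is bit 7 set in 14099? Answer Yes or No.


0b11011100010011, bit 7 = 0. No

No


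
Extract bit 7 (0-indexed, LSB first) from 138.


0b10001010, position 7 = 1

1


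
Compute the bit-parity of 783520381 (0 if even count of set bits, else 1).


0b101110101100111001001001111101 has 18 ones => parity 0

0


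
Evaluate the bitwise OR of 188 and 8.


0b10111100 | 0b1000 = 0b10111100 = 188

188


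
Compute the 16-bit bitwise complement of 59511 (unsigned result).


~0b1110100001110111 = 0b1011110001000 = 6024 (16-bit unsigned)

6024


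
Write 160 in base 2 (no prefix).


160 = 10100000 in binary

10100000


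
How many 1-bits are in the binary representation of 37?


0b100101 has 3 set bits

3


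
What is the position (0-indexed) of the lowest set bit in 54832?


0b1101011000110000. Lowest set bit at position 4

4


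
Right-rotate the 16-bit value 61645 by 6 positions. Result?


Rotate 0b1111000011001101 right by 6 (16-bit) = 0b11011111000011 = 14275

14275


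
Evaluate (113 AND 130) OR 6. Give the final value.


Step 1: 113 & 130 = 0
Step 2: 0 | 6 = 6

6


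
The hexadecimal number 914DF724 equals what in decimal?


914DF724 hex = 2437805860 decimal

2437805860


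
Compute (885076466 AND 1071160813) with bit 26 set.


Step 1: 885076466 & 1071160813 = 885002720
Step 2: 885002720 | (1 << 26) = 885002720 | 67108864 = 885002720

885002720


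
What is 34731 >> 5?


0b1000011110101011 >> 5 = 0b10000111101 = 1085

1085


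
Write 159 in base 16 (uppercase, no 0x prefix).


159 = 9F hex

9F


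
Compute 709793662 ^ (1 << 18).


709793662 ^ (1 << 18) = 709793662 ^ 262144 = 709531518

709531518


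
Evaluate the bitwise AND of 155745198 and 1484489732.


0b1001010010000111101110101110 & 0b1011000011110111000010000000100 = 0b1000010010000000000000000100 = 138936324

138936324


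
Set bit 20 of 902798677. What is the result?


902798677 | (1 << 20) = 902798677 | 1048576 = 903847253

903847253


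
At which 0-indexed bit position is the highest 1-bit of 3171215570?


0b10111101000001001110100011010010. Highest set bit at position 31

31


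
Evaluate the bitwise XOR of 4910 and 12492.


0b1001100101110 ^ 0b11000011001100 = 0b10001111100010 = 9186

9186


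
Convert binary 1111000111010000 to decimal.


1111000111010000 in decimal = 61904

61904


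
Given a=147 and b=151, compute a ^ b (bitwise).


147 ^ 151 = 4

4


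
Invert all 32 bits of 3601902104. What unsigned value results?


3601902104 ^ 4294967295 = 693065191

693065191


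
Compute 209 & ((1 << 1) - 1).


209 & 1 = 1

1


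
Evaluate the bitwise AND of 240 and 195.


0b11110000 & 0b11000011 = 0b11000000 = 192

192


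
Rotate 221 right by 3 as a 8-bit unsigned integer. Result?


Rotate 0b11011101 right by 3 (8-bit) = 0b10111011 = 187

187


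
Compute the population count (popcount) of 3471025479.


0b11001110111000111010010101000111 has 18 set bits

18


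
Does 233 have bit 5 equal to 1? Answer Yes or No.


0b11101001, bit 5 = 1. Yes

Yes


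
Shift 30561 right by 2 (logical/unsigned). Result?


0b111011101100001 >> 2 = 0b1110111011000 = 7640

7640


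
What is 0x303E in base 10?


303E hex = 12350 decimal

12350


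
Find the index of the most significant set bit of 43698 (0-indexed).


0b1010101010110010. Highest set bit at position 15

15


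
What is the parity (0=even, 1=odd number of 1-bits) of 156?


0b10011100 has 4 ones => parity 0

0


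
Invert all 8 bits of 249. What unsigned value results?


249 ^ 255 = 6

6


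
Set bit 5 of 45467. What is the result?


45467 | (1 << 5) = 45467 | 32 = 45499

45499


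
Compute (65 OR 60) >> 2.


Step 1: 65 | 60 = 125
Step 2: 125 >> 2 = 31

31


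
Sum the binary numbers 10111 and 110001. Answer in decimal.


10111 + 110001 = 1001000 = 72

72


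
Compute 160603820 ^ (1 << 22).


160603820 ^ (1 << 22) = 160603820 ^ 4194304 = 164798124

164798124


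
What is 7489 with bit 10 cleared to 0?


7489 & ~(1 << 10) = 6465

6465


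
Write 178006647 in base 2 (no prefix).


178006647 = 1010100111000010101001110111 in binary

1010100111000010101001110111


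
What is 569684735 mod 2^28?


569684735 & 268435455 = 32813823

32813823


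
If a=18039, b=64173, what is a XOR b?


18039 ^ 64173 = 48346

48346


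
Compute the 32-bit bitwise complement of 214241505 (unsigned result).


~0b1100110001010001000011100001 = 0b11110011001110101110111100011110 = 4080725790 (32-bit unsigned)

4080725790


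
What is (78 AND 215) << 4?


Step 1: 78 & 215 = 70
Step 2: 70 << 4 = 1120

1120


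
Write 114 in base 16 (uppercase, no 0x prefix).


114 = 72 hex

72


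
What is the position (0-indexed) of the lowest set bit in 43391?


0b1010100101111111. Lowest set bit at position 0

0


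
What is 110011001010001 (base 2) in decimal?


110011001010001 in decimal = 26193

26193


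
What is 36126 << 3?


0b1000110100011110 << 3 = 0b1000110100011110000 = 289008

289008


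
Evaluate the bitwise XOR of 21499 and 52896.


0b101001111111011 ^ 0b1100111010100000 = 0b1001110101011011 = 40283

40283


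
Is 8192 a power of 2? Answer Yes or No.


0b10000000000000. Only one bit set => Yes

Yes


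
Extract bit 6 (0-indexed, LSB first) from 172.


0b10101100, position 6 = 0

0


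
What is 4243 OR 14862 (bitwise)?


0b1000010010011 | 0b11101000001110 = 0b11101010011111 = 15007

15007


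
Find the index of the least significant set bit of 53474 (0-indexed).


0b1101000011100010. Lowest set bit at position 1

1


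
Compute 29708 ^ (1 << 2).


29708 ^ (1 << 2) = 29708 ^ 4 = 29704

29704


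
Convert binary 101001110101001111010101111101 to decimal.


101001110101001111010101111101 in decimal = 701822333

701822333


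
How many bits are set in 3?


0b11 has 2 set bits

2


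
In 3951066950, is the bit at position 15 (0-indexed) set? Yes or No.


0b11101011100000000111111101000110, bit 15 = 0. No

No


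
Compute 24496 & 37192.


0b101111110110000 & 0b1001000101001000 = 0b1000100000000 = 4352

4352


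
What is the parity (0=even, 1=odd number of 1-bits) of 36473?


0b1000111001111001 has 9 ones => parity 1

1


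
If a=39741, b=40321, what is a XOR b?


39741 ^ 40321 = 1724

1724


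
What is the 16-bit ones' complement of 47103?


47103 ^ 65535 = 18432

18432


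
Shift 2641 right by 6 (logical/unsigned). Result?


0b101001010001 >> 6 = 0b101001 = 41

41


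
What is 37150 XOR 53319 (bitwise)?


0b1001000100011110 ^ 0b1101000001000111 = 0b100000101011001 = 16729

16729


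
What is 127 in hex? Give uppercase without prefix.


127 = 7F hex

7F


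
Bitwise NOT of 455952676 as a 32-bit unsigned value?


~0b11011001011010100100100100100 = 0b11100100110100101011011011011011 = 3839014619 (32-bit unsigned)

3839014619


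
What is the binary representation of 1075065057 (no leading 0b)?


1075065057 = 1000000000101000011000011100001 in binary

1000000000101000011000011100001


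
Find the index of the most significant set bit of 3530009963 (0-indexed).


0b11010010011001111010110101101011. Highest set bit at position 31

31


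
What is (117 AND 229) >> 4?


Step 1: 117 & 229 = 101
Step 2: 101 >> 4 = 6

6


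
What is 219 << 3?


0b11011011 << 3 = 0b11011011000 = 1752

1752


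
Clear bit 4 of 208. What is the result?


208 & ~(1 << 4) = 192

192


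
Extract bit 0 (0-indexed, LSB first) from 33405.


0b1000001001111101, position 0 = 1

1


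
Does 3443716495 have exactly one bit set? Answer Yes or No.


0b11001101010000101111000110001111. Multiple bits set => No

No


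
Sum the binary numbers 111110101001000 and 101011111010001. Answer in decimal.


111110101001000 + 101011111010001 = 1101010100011001 = 54553

54553


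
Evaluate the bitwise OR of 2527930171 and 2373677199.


0b10010110101011010010011100111011 | 0b10001101011110110111000010001111 = 0b10011111111111110111011110111111 = 2684319679

2684319679


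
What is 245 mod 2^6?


245 & 63 = 53

53


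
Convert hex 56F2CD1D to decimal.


56F2CD1D hex = 1458752797 decimal

1458752797


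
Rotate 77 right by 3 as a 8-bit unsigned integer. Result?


Rotate 0b1001101 right by 3 (8-bit) = 0b10101001 = 169

169


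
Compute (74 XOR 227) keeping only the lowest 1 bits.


Step 1: 74 ^ 227 = 169
Step 2: 169 & 1 = 1

1


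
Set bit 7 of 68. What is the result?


68 | (1 << 7) = 68 | 128 = 196

196


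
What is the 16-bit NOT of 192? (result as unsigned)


~0b11000000 = 0b1111111100111111 = 65343 (16-bit unsigned)

65343


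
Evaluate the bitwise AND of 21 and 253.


0b10101 & 0b11111101 = 0b10101 = 21

21


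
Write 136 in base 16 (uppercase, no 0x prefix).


136 = 88 hex

88


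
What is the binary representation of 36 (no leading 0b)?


36 = 100100 in binary

100100


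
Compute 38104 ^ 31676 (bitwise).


0b1001010011011000 ^ 0b111101110111100 = 0b1110111101100100 = 61284

61284


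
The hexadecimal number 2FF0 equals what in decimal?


2FF0 hex = 12272 decimal

12272


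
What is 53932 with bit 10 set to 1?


53932 | (1 << 10) = 53932 | 1024 = 54956

54956


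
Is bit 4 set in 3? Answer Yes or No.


0b11, bit 4 = 0. No

No


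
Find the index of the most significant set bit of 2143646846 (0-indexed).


0b1111111110001010111010001111110. Highest set bit at position 30

30


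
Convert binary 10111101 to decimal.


10111101 in decimal = 189

189


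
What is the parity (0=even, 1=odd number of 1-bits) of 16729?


0b100000101011001 has 6 ones => parity 0

0


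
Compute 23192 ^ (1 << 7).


23192 ^ (1 << 7) = 23192 ^ 128 = 23064

23064


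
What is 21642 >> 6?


0b101010010001010 >> 6 = 0b101010010 = 338

338


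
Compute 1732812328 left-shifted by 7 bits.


0b1100111010010001001111000101000 << 7 = 0b11001110100100010011110001010000000000 = 221799977984

221799977984


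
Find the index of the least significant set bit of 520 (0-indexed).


0b1000001000. Lowest set bit at position 3

3


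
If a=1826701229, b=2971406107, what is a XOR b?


1826701229 ^ 2971406107 = 3724357814

3724357814


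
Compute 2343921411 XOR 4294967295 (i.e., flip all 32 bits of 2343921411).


2343921411 ^ 4294967295 = 1951045884

1951045884


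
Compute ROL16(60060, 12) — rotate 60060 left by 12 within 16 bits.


Rotate 0b1110101010011100 left by 12 (16-bit) = 0b1100111010101001 = 52905

52905


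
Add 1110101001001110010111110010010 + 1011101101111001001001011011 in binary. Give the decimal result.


1110101001001110010111110010010 + 1011101101111001001001011011 = 10000000110111101100000111101101 = 2162082285

2162082285


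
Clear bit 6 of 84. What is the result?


84 & ~(1 << 6) = 20

20


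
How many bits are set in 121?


0b1111001 has 5 set bits

5


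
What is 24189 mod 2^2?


24189 & 3 = 1

1


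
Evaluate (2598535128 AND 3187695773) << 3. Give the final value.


Step 1: 2598535128 & 3187695773 = 2583715992
Step 2: 2583715992 << 3 = 20669727936

20669727936


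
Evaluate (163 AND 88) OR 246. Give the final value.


Step 1: 163 & 88 = 0
Step 2: 0 | 246 = 246

246


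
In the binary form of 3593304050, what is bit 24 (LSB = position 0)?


0b11010110001011010111011111110010, position 24 = 0

0


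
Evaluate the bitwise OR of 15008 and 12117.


0b11101010100000 | 0b10111101010101 = 0b11111111110101 = 16373

16373


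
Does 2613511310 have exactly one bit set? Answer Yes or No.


0b10011011110001110000010010001110. Multiple bits set => No

No


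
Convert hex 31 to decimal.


31 hex = 49 decimal

49


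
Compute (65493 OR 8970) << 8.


Step 1: 65493 | 8970 = 65503
Step 2: 65503 << 8 = 16768768

16768768


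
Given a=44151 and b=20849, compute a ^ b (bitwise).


44151 ^ 20849 = 64774

64774


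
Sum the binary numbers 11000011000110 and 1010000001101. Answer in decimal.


11000011000110 + 1010000001101 = 100010011010011 = 17619

17619


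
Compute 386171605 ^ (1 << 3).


386171605 ^ (1 << 3) = 386171605 ^ 8 = 386171613

386171613


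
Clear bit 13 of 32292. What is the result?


32292 & ~(1 << 13) = 24100

24100


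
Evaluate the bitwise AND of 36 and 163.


0b100100 & 0b10100011 = 0b100000 = 32

32


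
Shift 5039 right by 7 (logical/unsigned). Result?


0b1001110101111 >> 7 = 0b100111 = 39

39


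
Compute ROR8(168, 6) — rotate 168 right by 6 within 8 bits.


Rotate 0b10101000 right by 6 (8-bit) = 0b10100010 = 162

162


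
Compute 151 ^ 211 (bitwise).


0b10010111 ^ 0b11010011 = 0b1000100 = 68

68


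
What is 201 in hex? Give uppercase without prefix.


201 = C9 hex

C9


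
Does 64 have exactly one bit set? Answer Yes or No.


0b1000000. Only one bit set => Yes

Yes


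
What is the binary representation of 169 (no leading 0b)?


169 = 10101001 in binary

10101001


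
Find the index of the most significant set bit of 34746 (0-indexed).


0b1000011110111010. Highest set bit at position 15

15


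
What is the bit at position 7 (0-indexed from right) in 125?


0b1111101, position 7 = 0

0


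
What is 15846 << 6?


0b11110111100110 << 6 = 0b11110111100110000000 = 1014144

1014144


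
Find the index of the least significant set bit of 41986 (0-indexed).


0b1010010000000010. Lowest set bit at position 1

1


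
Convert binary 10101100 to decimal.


10101100 in decimal = 172

172


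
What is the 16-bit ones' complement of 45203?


45203 ^ 65535 = 20332

20332


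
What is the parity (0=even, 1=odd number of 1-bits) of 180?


0b10110100 has 4 ones => parity 0

0


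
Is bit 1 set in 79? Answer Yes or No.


0b1001111, bit 1 = 1. Yes

Yes


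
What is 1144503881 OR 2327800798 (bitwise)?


0b1000100001101111011111001001001 | 0b10001010101111110110101111011110 = 0b11001110101111111111111111011111 = 3468689375

3468689375
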